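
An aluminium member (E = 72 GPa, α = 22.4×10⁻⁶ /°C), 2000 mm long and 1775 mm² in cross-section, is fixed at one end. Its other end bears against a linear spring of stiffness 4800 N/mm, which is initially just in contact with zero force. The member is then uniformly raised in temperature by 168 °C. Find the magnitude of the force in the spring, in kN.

The unrestrained thermal change is αΔT L = 22.4×10⁻⁶ × 168 × 2000 = 7.526 mm.
With a force P in the spring, the elastic change of the member is PL/(AE) and that of the spring is P/k; compatibility requires their sum to equal δ_free.
So P = δ_free / [L/(AE) + 1/k] = 7.526 / [ 2000/(1775×72×10³) + 1/(4800) ].
P = 7.526 / 0.000224 = 33600 N.

P ≈ 33.6 kN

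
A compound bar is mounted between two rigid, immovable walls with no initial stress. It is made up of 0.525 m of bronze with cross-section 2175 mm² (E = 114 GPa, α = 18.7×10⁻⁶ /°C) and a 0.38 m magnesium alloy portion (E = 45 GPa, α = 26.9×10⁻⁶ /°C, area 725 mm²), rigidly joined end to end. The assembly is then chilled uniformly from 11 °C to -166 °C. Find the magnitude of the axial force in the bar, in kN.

With the walls removed the bar would change length by δ_free = Σ αᵢΔT Lᵢ = 18.7×10⁻⁶×177×525 + 26.9×10⁻⁶×177×380 = 3.547 mm.
The walls prevent any net length change, so an axial force P (same in every segment) develops. Compatibility: P · Σ Lᵢ/(AᵢEᵢ) = δ_free.
Σ Lᵢ/(AᵢEᵢ) = 525/(2175×114×10³) + 380/(725×45×10³) = 1.376×10⁻⁵ mm/N.
P = 3.547 / 1.376×10⁻⁵ = 257700 N = 257.7 kN, tensile.

P ≈ 258 kN (tensile)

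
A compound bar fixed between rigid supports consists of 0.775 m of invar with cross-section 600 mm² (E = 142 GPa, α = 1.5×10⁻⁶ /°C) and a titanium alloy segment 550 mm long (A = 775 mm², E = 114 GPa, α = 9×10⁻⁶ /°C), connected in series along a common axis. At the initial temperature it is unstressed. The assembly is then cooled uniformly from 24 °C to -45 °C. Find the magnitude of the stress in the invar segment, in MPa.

σ ≈ 45.9 MPa (tensile)

Free thermal contraction of the whole bar: Σ αᵢΔT Lᵢ = 1.5×10⁻⁶×69×775 + 9×10⁻⁶×69×550 = 0.4218 mm.
The walls prevent any net length change, so an axial force P (same in every segment) develops. Compatibility: P · Σ Lᵢ/(AᵢEᵢ) = δ_free.
The series flexibility is Σ Lᵢ/(AᵢEᵢ) = 775/(600×142×10³) + 550/(775×114×10³) = 1.532×10⁻⁵ mm/N.
P = 0.4218 / 1.532×10⁻⁵ = 27530 N = 27.53 kN, tensile.
σ_{invar} = P / A = 27530 / 600 = 45.88 MPa.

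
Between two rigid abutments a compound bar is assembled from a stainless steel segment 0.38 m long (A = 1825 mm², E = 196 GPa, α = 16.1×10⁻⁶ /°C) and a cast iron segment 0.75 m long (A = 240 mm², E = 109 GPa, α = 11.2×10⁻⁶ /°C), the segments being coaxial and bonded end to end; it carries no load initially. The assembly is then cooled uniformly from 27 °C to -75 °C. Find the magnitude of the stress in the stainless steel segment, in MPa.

Free thermal contraction of the whole bar: Σ αᵢΔT Lᵢ = 16.1×10⁻⁶×102×380 + 11.2×10⁻⁶×102×750 = 1.481 mm.
Since the ends are fixed, an axial force P builds up, equal in every segment, with P · Σ Lᵢ/(AᵢEᵢ) = δ_free.
The series flexibility is Σ Lᵢ/(AᵢEᵢ) = 380/(1825×196×10³) + 750/(240×109×10³) = 2.973×10⁻⁵ mm/N.
So P = 1.481 / 2.973×10⁻⁵ = 49.81 kN, tensile.
σ_{stainless steel} = P / A = 49810 / 1825 = 27.29 MPa.

σ ≈ 27.3 MPa (tensile)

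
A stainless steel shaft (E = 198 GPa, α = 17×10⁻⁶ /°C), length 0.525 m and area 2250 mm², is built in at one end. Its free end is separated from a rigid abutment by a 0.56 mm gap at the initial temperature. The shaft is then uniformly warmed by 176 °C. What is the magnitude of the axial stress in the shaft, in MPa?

Free thermal elongation = αΔT L = 17×10⁻⁶ × 176 × 525 = 1.571 mm.
This exceeds the 0.56 mm gap, so the wall pushes back. The portion of expansion that must be recovered elastically is δ_free − gap = 1.571 − 0.56 = 1.011 mm.
That suppressed elongation corresponds to σ = E·Δ/L = 198×10³ × 1.011/525 = 381.2 MPa.

σ ≈ 381 MPa (compressive)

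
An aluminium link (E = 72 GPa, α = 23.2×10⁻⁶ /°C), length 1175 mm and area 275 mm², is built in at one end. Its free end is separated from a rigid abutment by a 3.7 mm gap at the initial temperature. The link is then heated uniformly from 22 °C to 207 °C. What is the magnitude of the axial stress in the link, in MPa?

σ ≈ 82.3 MPa (compressive)

Free thermal elongation = αΔT L = 23.2×10⁻⁶ × 185 × 1175 = 5.043 mm.
The gap closes (δ_free > 3.7 mm) and the wall then resists a further 5.043 − 3.7 = 1.343 mm of expansion.
Compatibility: PL/(AE) = 1.343 mm, so σ = P/A = E × (1.343/1175) = 82.3 MPa.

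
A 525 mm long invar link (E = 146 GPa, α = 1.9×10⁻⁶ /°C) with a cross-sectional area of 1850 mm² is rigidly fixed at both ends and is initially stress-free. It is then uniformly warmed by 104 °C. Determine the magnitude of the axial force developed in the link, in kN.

Full restraint means ε = 0, so the stress is σ = EαΔT = 146×10³ × 1.9×10⁻⁶ × 104 = 28.85 MPa.
Axial force P = σA = 28.85 × 1850 = 53370 N = 53.37 kN, compressive.

P ≈ 53.4 kN (compressive)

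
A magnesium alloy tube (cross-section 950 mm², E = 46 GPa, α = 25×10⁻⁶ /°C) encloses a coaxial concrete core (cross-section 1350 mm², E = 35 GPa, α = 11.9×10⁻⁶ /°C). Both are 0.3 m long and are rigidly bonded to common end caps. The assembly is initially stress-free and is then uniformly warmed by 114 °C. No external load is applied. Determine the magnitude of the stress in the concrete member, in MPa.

σ ≈ 25.1 MPa (tensile)

Equilibrium of a rigid end plate with no external load gives equal and opposite internal forces ±P in the two members. Since α_{magnesium alloy} > α_{concrete}, heating drives the magnesium alloy into compression and the concrete into tension.
Equating the net (thermal + elastic) strains gives |α₁ − α₂|·ΔT = P·[1/(A₁E₁) + 1/(A₂E₂)].
|α₁ − α₂|·ΔT = 13.1×10⁻⁶ × 114 = 0.001493.
1/(A₁E₁) + 1/(A₂E₂) = 1/(950×46×10³) + 1/(1350×35×10³) = 4.405×10⁻⁸ N⁻¹.
So P = 0.001493 / 4.405×10⁻⁸ = 33.9 kN.
σ_{concrete} = P/A₂ = 33900/1350 = 25.11 MPa, tensile.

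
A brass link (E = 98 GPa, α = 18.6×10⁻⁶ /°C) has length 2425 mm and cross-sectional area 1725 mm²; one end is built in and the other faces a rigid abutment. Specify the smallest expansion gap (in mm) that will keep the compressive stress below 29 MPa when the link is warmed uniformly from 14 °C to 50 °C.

With no wall the link would lengthen by αΔT L = 18.6×10⁻⁶ × 36 × 2425 = 1.624 mm.
At the allowable stress the elastic shortening the wall may impose is σL/E = 29 × 2425 / (98×10³) = 0.7176 mm.
So the gap has to take up the difference, g_min = δ_free − σL/E = 1.624 − 0.7176 = 0.9062 mm.

g ≈ 0.906 mm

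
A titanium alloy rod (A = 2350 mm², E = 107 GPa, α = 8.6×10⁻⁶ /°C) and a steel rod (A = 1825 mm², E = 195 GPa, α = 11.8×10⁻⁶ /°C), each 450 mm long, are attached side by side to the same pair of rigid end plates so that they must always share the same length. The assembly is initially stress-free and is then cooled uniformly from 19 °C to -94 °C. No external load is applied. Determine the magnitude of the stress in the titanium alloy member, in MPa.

Both members must finish at the same length. With the larger α, the steel tends to over-contract; the plates restrain it, putting the steel in tension and the titanium alloy in compression. With no external load the two internal forces are equal and opposite, magnitude P.
Setting the final lengths equal and cancelling L: (α₁ − α₂)ΔT = P/(A₁E₁) + P/(A₂E₂).
|α₁ − α₂|·ΔT = 3.2×10⁻⁶ × 113 = 0.0003616.
1/(A₁E₁) + 1/(A₂E₂) = 1/(2350×107×10³) + 1/(1825×195×10³) = 6.787×10⁻⁹ N⁻¹.
P = 0.0003616 / 6.787×10⁻⁹ = 53280 N = 53.28 kN.
σ_{titanium alloy} = P/A₁ = 53280/2350 = 22.67 MPa, compressive.

σ ≈ 22.7 MPa (compressive)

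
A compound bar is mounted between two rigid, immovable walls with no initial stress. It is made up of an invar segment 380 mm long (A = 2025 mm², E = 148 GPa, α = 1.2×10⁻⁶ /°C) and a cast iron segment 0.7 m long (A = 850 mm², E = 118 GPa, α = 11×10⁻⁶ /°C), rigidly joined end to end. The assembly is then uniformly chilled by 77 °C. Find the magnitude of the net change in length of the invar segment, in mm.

|ΔL| ≈ 0.0614 mm

With the walls removed the bar would change length by δ_free = Σ αᵢΔT Lᵢ = 1.2×10⁻⁶×77×380 + 11×10⁻⁶×77×700 = 0.628 mm.
The walls prevent any net length change, so an axial force P (same in every segment) develops. Compatibility: P · Σ Lᵢ/(AᵢEᵢ) = δ_free.
The series flexibility is Σ Lᵢ/(AᵢEᵢ) = 380/(2025×148×10³) + 700/(850×118×10³) = 8.247×10⁻⁶ mm/N.
P = 0.628 / 8.247×10⁻⁶ = 76150 N = 76.15 kN, tensile.
For the invar segment, free thermal change = 1.2×10⁻⁶×77×380 = 0.03511 mm and elastic change from P = 76150×380/(2025×148×10³) = 0.09655 mm; these oppose, so the net change is 0.0614 mm (segment lengthens).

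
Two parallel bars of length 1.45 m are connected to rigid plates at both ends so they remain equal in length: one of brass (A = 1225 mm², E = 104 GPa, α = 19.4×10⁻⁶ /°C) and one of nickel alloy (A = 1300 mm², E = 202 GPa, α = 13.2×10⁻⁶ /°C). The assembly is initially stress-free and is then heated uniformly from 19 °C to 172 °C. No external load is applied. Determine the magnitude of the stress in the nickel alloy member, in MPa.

σ ≈ 62.6 MPa (tensile)

Both members must finish at the same length. With the larger α, the brass tends to over-expand; the plates restrain it, putting the brass in compression and the nickel alloy in tension. With no external load the two internal forces are equal and opposite, magnitude P.
Setting the final lengths equal and cancelling L: (α₁ − α₂)ΔT = P/(A₁E₁) + P/(A₂E₂).
|α₁ − α₂|·ΔT = 6.2×10⁻⁶ × 153 = 0.0009486.
1/(A₁E₁) + 1/(A₂E₂) = 1/(1225×104×10³) + 1/(1300×202×10³) = 1.166×10⁻⁸ N⁻¹.
So P = 0.0009486 / 1.166×10⁻⁸ = 81.37 kN.
σ_{nickel alloy} = P/A₂ = 81370/1300 = 62.59 MPa, tensile.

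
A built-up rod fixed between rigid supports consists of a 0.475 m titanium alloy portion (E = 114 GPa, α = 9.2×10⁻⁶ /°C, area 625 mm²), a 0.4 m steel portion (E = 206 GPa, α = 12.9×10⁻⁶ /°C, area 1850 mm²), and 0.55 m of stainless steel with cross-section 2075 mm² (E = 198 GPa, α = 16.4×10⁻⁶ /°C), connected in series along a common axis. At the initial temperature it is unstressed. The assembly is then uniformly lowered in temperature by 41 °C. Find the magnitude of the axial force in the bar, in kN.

Free thermal contraction of the whole bar: Σ αᵢΔT Lᵢ = 9.2×10⁻⁶×41×475 + 12.9×10⁻⁶×41×400 + 16.4×10⁻⁶×41×550 = 0.7605 mm.
Since the ends are fixed, an axial force P builds up, equal in every segment, with P · Σ Lᵢ/(AᵢEᵢ) = δ_free.
Σ Lᵢ/(AᵢEᵢ) = 475/(625×114×10³) + 400/(1850×206×10³) + 550/(2075×198×10³) = 9.055×10⁻⁶ mm/N.
P = 0.7605 / 9.055×10⁻⁶ = 83990 N = 83.99 kN, tensile.

P ≈ 84 kN (tensile)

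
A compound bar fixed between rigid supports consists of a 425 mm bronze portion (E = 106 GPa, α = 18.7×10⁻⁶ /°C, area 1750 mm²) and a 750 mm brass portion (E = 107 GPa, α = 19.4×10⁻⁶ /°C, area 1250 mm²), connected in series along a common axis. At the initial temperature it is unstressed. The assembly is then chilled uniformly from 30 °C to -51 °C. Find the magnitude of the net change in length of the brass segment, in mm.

|ΔL| ≈ 0.115 mm

Free thermal contraction of the whole bar: Σ αᵢΔT Lᵢ = 18.7×10⁻⁶×81×425 + 19.4×10⁻⁶×81×750 = 1.822 mm.
The walls prevent any net length change, so an axial force P (same in every segment) develops. Compatibility: P · Σ Lᵢ/(AᵢEᵢ) = δ_free.
Σ Lᵢ/(AᵢEᵢ) = 425/(1750×106×10³) + 750/(1250×107×10³) = 7.899×10⁻⁶ mm/N.
Hence P = δ_free / Σ(L/AE) = 1.822/7.899×10⁻⁶ = 230.7 kN (tensile).
For the brass segment, free thermal change = 19.4×10⁻⁶×81×750 = 1.179 mm and elastic change from P = 230700×750/(1250×107×10³) = 1.294 mm; these oppose, so the net change is 0.115 mm (segment lengthens).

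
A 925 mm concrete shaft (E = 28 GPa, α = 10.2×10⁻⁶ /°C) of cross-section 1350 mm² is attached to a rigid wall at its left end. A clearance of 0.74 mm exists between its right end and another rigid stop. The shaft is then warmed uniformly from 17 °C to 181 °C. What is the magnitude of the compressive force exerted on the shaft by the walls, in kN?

Free thermal elongation = αΔT L = 10.2×10⁻⁶ × 164 × 925 = 1.547 mm.
This exceeds the 0.74 mm gap, so the wall pushes back. The portion of expansion that must be recovered elastically is δ_free − gap = 1.547 − 0.74 = 0.8073 mm.
So σ = E(δ_free − g)/L = 28×10³ × 0.8073/925 = 24.44 MPa.
P = σA = 24.44 × 1350 = 32.99 kN.

P ≈ 33 kN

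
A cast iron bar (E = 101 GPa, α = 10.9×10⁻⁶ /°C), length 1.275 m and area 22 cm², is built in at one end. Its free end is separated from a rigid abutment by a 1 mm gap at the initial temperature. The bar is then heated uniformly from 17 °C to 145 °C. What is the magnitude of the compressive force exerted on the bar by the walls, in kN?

P ≈ 136 kN

Free thermal elongation = αΔT L = 10.9×10⁻⁶ × 128 × 1275 = 1.779 mm.
The gap closes (δ_free > 1 mm) and the wall then resists a further 1.779 − 1 = 0.7789 mm of expansion.
That suppressed elongation corresponds to σ = E·Δ/L = 101×10³ × 0.7789/1275 = 61.7 MPa.
Force on the wall = σA = 61.7 × 2200 mm² = 135.7 kN.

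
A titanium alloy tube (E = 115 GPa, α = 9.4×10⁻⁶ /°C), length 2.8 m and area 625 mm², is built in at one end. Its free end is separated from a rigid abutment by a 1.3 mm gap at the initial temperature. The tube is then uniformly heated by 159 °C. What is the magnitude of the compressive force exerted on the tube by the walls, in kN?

Unrestrained expansion: δ_free = αΔT L = 9.4×10⁻⁶ × 159 × 2800 = 4.185 mm.
This exceeds the 1.3 mm gap, so the wall pushes back. The portion of expansion that must be recovered elastically is δ_free − gap = 4.185 − 1.3 = 2.885 mm.
So σ = E(δ_free − g)/L = 115×10³ × 2.885/2800 = 118.5 MPa.
P = σA = 118.5 × 625 = 74.05 kN.

P ≈ 74.1 kN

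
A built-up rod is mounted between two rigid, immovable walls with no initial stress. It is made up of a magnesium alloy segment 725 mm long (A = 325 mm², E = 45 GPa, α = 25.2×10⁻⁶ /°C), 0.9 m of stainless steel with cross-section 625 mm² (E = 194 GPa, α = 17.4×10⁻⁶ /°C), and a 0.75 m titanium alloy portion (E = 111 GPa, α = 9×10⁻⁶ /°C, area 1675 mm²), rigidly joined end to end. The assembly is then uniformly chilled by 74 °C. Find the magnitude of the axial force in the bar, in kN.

If the supports were absent, the total length change would be Σ αᵢΔT Lᵢ = 25.2×10⁻⁶×74×725 + 17.4×10⁻⁶×74×900 + 9×10⁻⁶×74×750 = 3.01 mm.
The walls prevent any net length change, so an axial force P (same in every segment) develops. Compatibility: P · Σ Lᵢ/(AᵢEᵢ) = δ_free.
Σ Lᵢ/(AᵢEᵢ) = 725/(325×45×10³) + 900/(625×194×10³) + 750/(1675×111×10³) = 6.103×10⁻⁵ mm/N.
P = 3.01 / 6.103×10⁻⁵ = 49330 N = 49.33 kN, tensile.

P ≈ 49.3 kN (tensile)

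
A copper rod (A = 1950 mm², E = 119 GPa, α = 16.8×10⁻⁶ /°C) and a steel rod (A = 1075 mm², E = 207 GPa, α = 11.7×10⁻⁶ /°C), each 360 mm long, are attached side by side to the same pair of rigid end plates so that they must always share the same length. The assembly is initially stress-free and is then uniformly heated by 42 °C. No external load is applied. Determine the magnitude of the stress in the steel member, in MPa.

Equilibrium of a rigid end plate with no external load gives equal and opposite internal forces ±P in the two members. Since α_{copper} > α_{steel}, heating drives the copper into compression and the steel into tension.
Equating the net (thermal + elastic) strains gives |α₁ − α₂|·ΔT = P·[1/(A₁E₁) + 1/(A₂E₂)].
|α₁ − α₂|·ΔT = 5.1×10⁻⁶ × 42 = 0.0002142.
1/(A₁E₁) + 1/(A₂E₂) = 1/(1950×119×10³) + 1/(1075×207×10³) = 8.803×10⁻⁹ N⁻¹.
P = 0.0002142 / 8.803×10⁻⁹ = 24330 N = 24.33 kN.
σ_{steel} = P/A₂ = 24330/1075 = 22.63 MPa, tensile.

σ ≈ 22.6 MPa (tensile)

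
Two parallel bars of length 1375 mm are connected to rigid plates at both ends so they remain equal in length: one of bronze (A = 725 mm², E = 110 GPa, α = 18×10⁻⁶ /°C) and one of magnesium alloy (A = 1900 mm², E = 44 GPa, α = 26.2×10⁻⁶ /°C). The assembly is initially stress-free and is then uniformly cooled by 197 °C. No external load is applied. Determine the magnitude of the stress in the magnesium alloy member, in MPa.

Both members must finish at the same length. With the larger α, the magnesium alloy tends to over-contract; the plates restrain it, putting the magnesium alloy in tension and the bronze in compression. With no external load the two internal forces are equal and opposite, magnitude P.
Compatibility of the two members (thermal + elastic change equal): (α₁ − α₂)ΔT = P·[1/(A₁E₁) + 1/(A₂E₂)].
|α₁ − α₂|·ΔT = 8.2×10⁻⁶ × 197 = 0.001615.
1/(A₁E₁) + 1/(A₂E₂) = 1/(725×110×10³) + 1/(1900×44×10³) = 2.45×10⁻⁸ N⁻¹.
P = 0.001615 / 2.45×10⁻⁸ = 65930 N = 65.93 kN.
σ_{magnesium alloy} = P/A₂ = 65930/1900 = 34.7 MPa, tensile.

σ ≈ 34.7 MPa (tensile)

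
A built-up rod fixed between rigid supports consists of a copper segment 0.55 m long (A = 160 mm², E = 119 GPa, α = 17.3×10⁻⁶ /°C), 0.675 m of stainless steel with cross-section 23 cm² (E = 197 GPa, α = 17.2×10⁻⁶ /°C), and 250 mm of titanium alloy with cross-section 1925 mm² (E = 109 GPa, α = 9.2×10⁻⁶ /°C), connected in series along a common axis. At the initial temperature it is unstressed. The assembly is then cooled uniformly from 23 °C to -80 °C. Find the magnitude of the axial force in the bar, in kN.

If the supports were absent, the total length change would be Σ αᵢΔT Lᵢ = 17.3×10⁻⁶×103×550 + 17.2×10⁻⁶×103×675 + 9.2×10⁻⁶×103×250 = 2.413 mm.
The walls prevent any net length change, so an axial force P (same in every segment) develops. Compatibility: P · Σ Lᵢ/(AᵢEᵢ) = δ_free.
Σ Lᵢ/(AᵢEᵢ) = 550/(160×119×10³) + 675/(2300×197×10³) + 250/(1925×109×10³) = 3.157×10⁻⁵ mm/N.
P = 2.413 / 3.157×10⁻⁵ = 76430 N = 76.43 kN, tensile.

P ≈ 76.4 kN (tensile)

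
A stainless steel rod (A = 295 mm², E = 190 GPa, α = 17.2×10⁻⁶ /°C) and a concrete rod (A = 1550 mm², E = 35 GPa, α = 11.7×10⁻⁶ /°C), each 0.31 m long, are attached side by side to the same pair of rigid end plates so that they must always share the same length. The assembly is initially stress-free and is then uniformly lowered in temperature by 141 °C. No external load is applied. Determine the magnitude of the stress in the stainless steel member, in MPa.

σ ≈ 72.5 MPa (tensile)

Both members must finish at the same length. With the larger α, the stainless steel tends to over-contract; the plates restrain it, putting the stainless steel in tension and the concrete in compression. With no external load the two internal forces are equal and opposite, magnitude P.
Compatibility of the two members (thermal + elastic change equal): (α₁ − α₂)ΔT = P·[1/(A₁E₁) + 1/(A₂E₂)].
|α₁ − α₂|·ΔT = 5.5×10⁻⁶ × 141 = 0.0007755.
1/(A₁E₁) + 1/(A₂E₂) = 1/(295×190×10³) + 1/(1550×35×10³) = 3.627×10⁻⁸ N⁻¹.
So P = 0.0007755 / 3.627×10⁻⁸ = 21.38 kN.
σ_{stainless steel} = P/A₁ = 21380/295 = 72.47 MPa, tensile.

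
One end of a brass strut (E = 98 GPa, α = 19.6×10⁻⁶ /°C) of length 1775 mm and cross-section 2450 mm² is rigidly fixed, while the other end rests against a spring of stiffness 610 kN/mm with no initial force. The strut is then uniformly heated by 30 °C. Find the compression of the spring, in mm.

If the spring were absent the strut would lengthen by αΔT L = 19.6×10⁻⁶ × 30 × 1775 = 1.044 mm.
Let P be the compressive force at the spring. The strut shortens elastically by PL/(AE) and the spring compresses by P/k; together these equal δ_free.
P [ L/(AE) + 1/k ] = δ_free → P [ 1775/(2450×98×10³) + 1/(610×10³) ] = 1.044.
P = 1.044 / 9.032×10⁻⁶ = 115600 N.
Spring compression = P/k = 115600/(610×10³) = 0.1894 mm.

δ ≈ 0.189 mm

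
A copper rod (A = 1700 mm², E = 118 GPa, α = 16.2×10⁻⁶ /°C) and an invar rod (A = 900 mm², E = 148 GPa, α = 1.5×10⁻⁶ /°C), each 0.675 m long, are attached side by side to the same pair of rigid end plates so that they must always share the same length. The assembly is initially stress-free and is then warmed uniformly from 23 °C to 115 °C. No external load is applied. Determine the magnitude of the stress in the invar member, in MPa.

Both members must finish at the same length. With the larger α, the copper tends to over-expand; the plates restrain it, putting the copper in compression and the invar in tension. With no external load the two internal forces are equal and opposite, magnitude P.
Compatibility of the two members (thermal + elastic change equal): (α₁ − α₂)ΔT = P·[1/(A₁E₁) + 1/(A₂E₂)].
|α₁ − α₂|·ΔT = 14.7×10⁻⁶ × 92 = 0.001352.
1/(A₁E₁) + 1/(A₂E₂) = 1/(1700×118×10³) + 1/(900×148×10³) = 1.249×10⁻⁸ N⁻¹.
P = 0.001352 / 1.249×10⁻⁸ = 108300 N = 108.3 kN.
σ_{invar} = P/A₂ = 108300/900 = 120.3 MPa, tensile.

σ ≈ 120 MPa (tensile)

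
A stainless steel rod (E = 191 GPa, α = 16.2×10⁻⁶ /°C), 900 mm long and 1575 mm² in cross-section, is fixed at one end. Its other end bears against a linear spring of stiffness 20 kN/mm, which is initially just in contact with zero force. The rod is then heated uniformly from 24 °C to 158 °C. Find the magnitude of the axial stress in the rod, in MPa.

The unrestrained thermal change is αΔT L = 16.2×10⁻⁶ × 134 × 900 = 1.954 mm.
Let P be the compressive force at the spring. The rod shortens elastically by PL/(AE) and the spring compresses by P/k; together these equal δ_free.
P [ L/(AE) + 1/k ] = δ_free → P [ 900/(1575×191×10³) + 1/(20×10³) ] = 1.954.
P = 1.954 / 5.299×10⁻⁵ = 36870 N.
σ = P/A = 36870/1575 = 23.41 MPa.

σ ≈ 23.4 MPa (compressive)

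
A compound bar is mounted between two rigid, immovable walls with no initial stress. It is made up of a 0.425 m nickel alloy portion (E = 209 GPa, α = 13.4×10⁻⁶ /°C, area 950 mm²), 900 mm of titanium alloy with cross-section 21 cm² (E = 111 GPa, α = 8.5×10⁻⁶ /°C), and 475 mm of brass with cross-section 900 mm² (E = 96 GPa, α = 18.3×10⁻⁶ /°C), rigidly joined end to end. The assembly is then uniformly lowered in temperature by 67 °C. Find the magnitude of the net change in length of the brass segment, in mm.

With the walls removed the bar would change length by δ_free = Σ αᵢΔT Lᵢ = 13.4×10⁻⁶×67×425 + 8.5×10⁻⁶×67×900 + 18.3×10⁻⁶×67×475 = 1.477 mm.
Since the ends are fixed, an axial force P builds up, equal in every segment, with P · Σ Lᵢ/(AᵢEᵢ) = δ_free.
The series flexibility is Σ Lᵢ/(AᵢEᵢ) = 425/(950×209×10³) + 900/(2100×111×10³) + 475/(900×96×10³) = 1.15×10⁻⁵ mm/N.
So P = 1.477 / 1.15×10⁻⁵ = 128.4 kN, tensile.
For the brass segment, free thermal change = 18.3×10⁻⁶×67×475 = 0.5824 mm and elastic change from P = 128400×475/(900×96×10³) = 0.7059 mm; these oppose, so the net change is 0.124 mm (segment lengthens).

|ΔL| ≈ 0.124 mm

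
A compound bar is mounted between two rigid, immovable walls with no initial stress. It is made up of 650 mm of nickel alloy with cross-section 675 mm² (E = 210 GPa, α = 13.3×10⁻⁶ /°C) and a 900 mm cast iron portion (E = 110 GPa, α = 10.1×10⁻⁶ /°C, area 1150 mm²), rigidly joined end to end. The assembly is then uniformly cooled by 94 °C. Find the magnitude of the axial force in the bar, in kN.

P ≈ 142 kN (tensile)

With the walls removed the bar would change length by δ_free = Σ αᵢΔT Lᵢ = 13.3×10⁻⁶×94×650 + 10.1×10⁻⁶×94×900 = 1.667 mm.
The rigid supports impose zero overall length change; the single axial force P common to all segments must satisfy P Σ Lᵢ/(AᵢEᵢ) = δ_free.
The series flexibility is Σ Lᵢ/(AᵢEᵢ) = 650/(675×210×10³) + 900/(1150×110×10³) = 1.17×10⁻⁵ mm/N.
So P = 1.667 / 1.17×10⁻⁵ = 142.5 kN, tensile.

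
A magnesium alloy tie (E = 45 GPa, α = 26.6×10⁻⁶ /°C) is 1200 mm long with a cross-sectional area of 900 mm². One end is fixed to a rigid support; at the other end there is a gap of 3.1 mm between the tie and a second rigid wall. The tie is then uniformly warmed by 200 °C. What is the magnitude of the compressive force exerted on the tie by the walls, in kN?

P ≈ 111 kN

Free thermal elongation = αΔT L = 26.6×10⁻⁶ × 200 × 1200 = 6.384 mm.
The gap closes (δ_free > 3.1 mm) and the wall then resists a further 6.384 − 3.1 = 3.284 mm of expansion.
So σ = E(δ_free − g)/L = 45×10³ × 3.284/1200 = 123.2 MPa.
Force on the wall = σA = 123.2 × 900 mm² = 110.8 kN.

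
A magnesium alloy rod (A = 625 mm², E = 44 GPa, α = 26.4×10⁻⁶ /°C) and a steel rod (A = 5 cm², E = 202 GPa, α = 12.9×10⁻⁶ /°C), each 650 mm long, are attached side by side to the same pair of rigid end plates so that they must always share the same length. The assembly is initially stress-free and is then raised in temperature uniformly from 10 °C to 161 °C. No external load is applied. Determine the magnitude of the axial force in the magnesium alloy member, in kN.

Equilibrium of a rigid end plate with no external load gives equal and opposite internal forces ±P in the two members. Since α_{magnesium alloy} > α_{steel}, heating drives the magnesium alloy into compression and the steel into tension.
Compatibility of the two members (thermal + elastic change equal): (α₁ − α₂)ΔT = P·[1/(A₁E₁) + 1/(A₂E₂)].
|α₁ − α₂|·ΔT = 13.5×10⁻⁶ × 151 = 0.002038.
1/(A₁E₁) + 1/(A₂E₂) = 1/(625×44×10³) + 1/(500×202×10³) = 4.626×10⁻⁸ N⁻¹.
P = 0.002038 / 4.626×10⁻⁸ = 44060 N = 44.06 kN.

P ≈ 44.1 kN (compressive in the magnesium alloy)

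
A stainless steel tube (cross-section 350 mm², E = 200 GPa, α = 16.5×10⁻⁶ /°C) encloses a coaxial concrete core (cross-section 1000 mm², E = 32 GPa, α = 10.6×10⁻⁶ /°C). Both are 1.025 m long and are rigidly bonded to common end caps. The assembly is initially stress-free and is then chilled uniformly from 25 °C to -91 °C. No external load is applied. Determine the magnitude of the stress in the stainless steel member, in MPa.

σ ≈ 42.9 MPa (tensile)

Both members must finish at the same length. With the larger α, the stainless steel tends to over-contract; the plates restrain it, putting the stainless steel in tension and the concrete in compression. With no external load the two internal forces are equal and opposite, magnitude P.
Equating the net (thermal + elastic) strains gives |α₁ − α₂|·ΔT = P·[1/(A₁E₁) + 1/(A₂E₂)].
|α₁ − α₂|·ΔT = 5.9×10⁻⁶ × 116 = 0.0006844.
1/(A₁E₁) + 1/(A₂E₂) = 1/(350×200×10³) + 1/(1000×32×10³) = 4.554×10⁻⁸ N⁻¹.
P = 0.0006844 / 4.554×10⁻⁸ = 15030 N = 15.03 kN.
σ_{stainless steel} = P/A₁ = 15030/350 = 42.94 MPa, tensile.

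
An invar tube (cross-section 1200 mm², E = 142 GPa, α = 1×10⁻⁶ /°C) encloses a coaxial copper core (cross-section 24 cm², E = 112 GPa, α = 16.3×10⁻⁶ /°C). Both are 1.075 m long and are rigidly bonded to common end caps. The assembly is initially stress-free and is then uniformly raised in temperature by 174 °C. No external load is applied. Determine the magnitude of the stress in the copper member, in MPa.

The copper has the larger α, so on heating it would change length more than the invar if both were free. The rigid plates force a common final length, so the copper is put into compression and the invar into tension, with equal and opposite forces P (no external load).
Equating the net (thermal + elastic) strains gives |α₁ − α₂|·ΔT = P·[1/(A₁E₁) + 1/(A₂E₂)].
|α₁ − α₂|·ΔT = 15.3×10⁻⁶ × 174 = 0.002662.
1/(A₁E₁) + 1/(A₂E₂) = 1/(1200×142×10³) + 1/(2400×112×10³) = 9.589×10⁻⁹ N⁻¹.
P = 0.002662 / 9.589×10⁻⁹ = 277600 N = 277.6 kN.
σ_{copper} = P/A₂ = 277600/2400 = 115.7 MPa, compressive.

σ ≈ 116 MPa (compressive)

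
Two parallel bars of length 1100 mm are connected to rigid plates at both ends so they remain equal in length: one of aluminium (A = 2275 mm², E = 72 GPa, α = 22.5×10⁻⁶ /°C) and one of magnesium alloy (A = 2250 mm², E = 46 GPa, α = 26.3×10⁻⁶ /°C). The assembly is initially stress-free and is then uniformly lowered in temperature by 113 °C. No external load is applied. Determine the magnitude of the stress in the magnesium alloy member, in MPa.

σ ≈ 12.1 MPa (tensile)

Equilibrium of a rigid end plate with no external load gives equal and opposite internal forces ±P in the two members. Since α_{magnesium alloy} > α_{aluminium}, cooling drives the magnesium alloy into tension and the aluminium into compression.
Compatibility of the two members (thermal + elastic change equal): (α₁ − α₂)ΔT = P·[1/(A₁E₁) + 1/(A₂E₂)].
|α₁ − α₂|·ΔT = 3.8×10⁻⁶ × 113 = 0.0004294.
1/(A₁E₁) + 1/(A₂E₂) = 1/(2275×72×10³) + 1/(2250×46×10³) = 1.577×10⁻⁸ N⁻¹.
P = 0.0004294 / 1.577×10⁻⁸ = 27230 N = 27.23 kN.
σ_{magnesium alloy} = P/A₂ = 27230/2250 = 12.1 MPa, tensile.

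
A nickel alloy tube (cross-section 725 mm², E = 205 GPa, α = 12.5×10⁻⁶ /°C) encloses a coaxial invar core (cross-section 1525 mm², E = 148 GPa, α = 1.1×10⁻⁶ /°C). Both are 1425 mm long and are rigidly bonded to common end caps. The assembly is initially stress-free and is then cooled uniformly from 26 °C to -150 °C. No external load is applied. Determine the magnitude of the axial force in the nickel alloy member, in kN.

Both members must finish at the same length. With the larger α, the nickel alloy tends to over-contract; the plates restrain it, putting the nickel alloy in tension and the invar in compression. With no external load the two internal forces are equal and opposite, magnitude P.
Setting the final lengths equal and cancelling L: (α₁ − α₂)ΔT = P/(A₁E₁) + P/(A₂E₂).
|α₁ − α₂|·ΔT = 11.4×10⁻⁶ × 176 = 0.002006.
1/(A₁E₁) + 1/(A₂E₂) = 1/(725×205×10³) + 1/(1525×148×10³) = 1.116×10⁻⁸ N⁻¹.
So P = 0.002006 / 1.116×10⁻⁸ = 179.8 kN.

P ≈ 180 kN (tensile in the nickel alloy)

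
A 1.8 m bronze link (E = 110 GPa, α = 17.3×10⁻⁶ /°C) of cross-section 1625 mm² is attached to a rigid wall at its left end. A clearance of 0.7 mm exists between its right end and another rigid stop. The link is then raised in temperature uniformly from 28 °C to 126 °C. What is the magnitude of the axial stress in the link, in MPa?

Free thermal elongation = αΔT L = 17.3×10⁻⁶ × 98 × 1800 = 3.052 mm.
The gap closes (δ_free > 0.7 mm) and the wall then resists a further 3.052 − 0.7 = 2.352 mm of expansion.
So σ = E(δ_free − g)/L = 110×10³ × 2.352/1800 = 143.7 MPa.

σ ≈ 144 MPa (compressive)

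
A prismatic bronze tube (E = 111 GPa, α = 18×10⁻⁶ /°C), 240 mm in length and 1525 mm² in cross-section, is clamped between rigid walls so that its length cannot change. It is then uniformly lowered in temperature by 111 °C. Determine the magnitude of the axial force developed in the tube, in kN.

P ≈ 338 kN (tensile)

Full restraint means ε = 0, so the stress is σ = EαΔT = 111×10³ × 18×10⁻⁶ × 111 = 221.8 MPa.
Axial force P = σA = 221.8 × 1525 = 338200 N = 338.2 kN, tensile.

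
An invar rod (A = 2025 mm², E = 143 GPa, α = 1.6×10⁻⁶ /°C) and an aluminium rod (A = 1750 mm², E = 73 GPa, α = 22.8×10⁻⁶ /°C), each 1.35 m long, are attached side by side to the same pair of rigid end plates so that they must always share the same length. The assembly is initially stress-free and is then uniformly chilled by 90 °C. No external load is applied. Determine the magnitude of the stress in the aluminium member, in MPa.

Both members must finish at the same length. With the larger α, the aluminium tends to over-contract; the plates restrain it, putting the aluminium in tension and the invar in compression. With no external load the two internal forces are equal and opposite, magnitude P.
Equating the net (thermal + elastic) strains gives |α₁ − α₂|·ΔT = P·[1/(A₁E₁) + 1/(A₂E₂)].
|α₁ − α₂|·ΔT = 21.2×10⁻⁶ × 90 = 0.001908.
1/(A₁E₁) + 1/(A₂E₂) = 1/(2025×143×10³) + 1/(1750×73×10³) = 1.128×10⁻⁸ N⁻¹.
So P = 0.001908 / 1.128×10⁻⁸ = 169.1 kN.
σ_{aluminium} = P/A₂ = 169100/1750 = 96.65 MPa, tensile.

σ ≈ 96.6 MPa (tensile)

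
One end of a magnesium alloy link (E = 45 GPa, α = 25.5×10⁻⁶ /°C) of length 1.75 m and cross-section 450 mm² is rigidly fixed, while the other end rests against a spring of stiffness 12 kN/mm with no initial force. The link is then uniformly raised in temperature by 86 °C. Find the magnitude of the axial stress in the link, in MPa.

σ ≈ 50.2 MPa (compressive)

Free thermal expansion: δ_free = αΔT L = 25.5×10⁻⁶ × 86 × 1750 = 3.838 mm.
With a force P in the spring, the elastic change of the link is PL/(AE) and that of the spring is P/k; compatibility requires their sum to equal δ_free.
So P = δ_free / [L/(AE) + 1/k] = 3.838 / [ 1750/(450×45×10³) + 1/(12×10³) ].
P = 3.838 / 0.0001698 = 22610 N.
σ = P/A = 22610/450 = 50.24 MPa.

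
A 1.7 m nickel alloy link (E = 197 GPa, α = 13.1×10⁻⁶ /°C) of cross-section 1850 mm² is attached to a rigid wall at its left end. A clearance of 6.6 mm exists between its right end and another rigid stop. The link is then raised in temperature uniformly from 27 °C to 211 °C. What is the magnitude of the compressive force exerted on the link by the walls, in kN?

P ≈ 0 kN

If the wall were absent the link would grow by αΔT L = 13.1×10⁻⁶ × 184 × 1700 = 4.098 mm.
Since δ_free = 4.1 mm is less than the 6.6 mm gap, the link never touches the wall. No axial force develops.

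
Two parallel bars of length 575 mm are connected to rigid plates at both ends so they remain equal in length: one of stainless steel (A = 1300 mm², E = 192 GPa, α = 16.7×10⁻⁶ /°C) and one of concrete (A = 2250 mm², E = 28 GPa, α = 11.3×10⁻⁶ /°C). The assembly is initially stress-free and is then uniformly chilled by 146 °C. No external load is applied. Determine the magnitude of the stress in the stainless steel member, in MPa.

σ ≈ 30.5 MPa (tensile)

Both members must finish at the same length. With the larger α, the stainless steel tends to over-contract; the plates restrain it, putting the stainless steel in tension and the concrete in compression. With no external load the two internal forces are equal and opposite, magnitude P.
Compatibility of the two members (thermal + elastic change equal): (α₁ − α₂)ΔT = P·[1/(A₁E₁) + 1/(A₂E₂)].
|α₁ − α₂|·ΔT = 5.4×10⁻⁶ × 146 = 0.0007884.
1/(A₁E₁) + 1/(A₂E₂) = 1/(1300×192×10³) + 1/(2250×28×10³) = 1.988×10⁻⁸ N⁻¹.
So P = 0.0007884 / 1.988×10⁻⁸ = 39.66 kN.
σ_{stainless steel} = P/A₁ = 39660/1300 = 30.51 MPa, tensile.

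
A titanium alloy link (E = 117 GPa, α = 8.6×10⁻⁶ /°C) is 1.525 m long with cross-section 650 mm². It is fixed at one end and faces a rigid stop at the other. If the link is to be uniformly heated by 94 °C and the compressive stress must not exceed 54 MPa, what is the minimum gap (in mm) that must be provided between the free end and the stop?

g ≈ 0.529 mm

Free expansion if unrestrained: δ_free = αΔT L = 8.6×10⁻⁶ × 94 × 1525 = 1.233 mm.
At the allowable stress the elastic shortening the wall may impose is σL/E = 54 × 1525 / (117×10³) = 0.7038 mm.
The gap must absorb the remainder: g_min = 1.233 − 0.7038 = 0.529 mm.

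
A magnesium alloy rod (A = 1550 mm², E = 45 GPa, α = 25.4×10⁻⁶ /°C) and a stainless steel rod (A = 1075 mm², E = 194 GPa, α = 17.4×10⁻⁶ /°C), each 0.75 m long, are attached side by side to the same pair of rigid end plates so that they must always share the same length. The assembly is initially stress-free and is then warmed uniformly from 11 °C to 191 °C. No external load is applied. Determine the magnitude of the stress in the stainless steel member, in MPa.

σ ≈ 70 MPa (tensile)

Equilibrium of a rigid end plate with no external load gives equal and opposite internal forces ±P in the two members. Since α_{magnesium alloy} > α_{stainless steel}, heating drives the magnesium alloy into compression and the stainless steel into tension.
Compatibility of the two members (thermal + elastic change equal): (α₁ − α₂)ΔT = P·[1/(A₁E₁) + 1/(A₂E₂)].
|α₁ − α₂|·ΔT = 8×10⁻⁶ × 180 = 0.00144.
1/(A₁E₁) + 1/(A₂E₂) = 1/(1550×45×10³) + 1/(1075×194×10³) = 1.913×10⁻⁸ N⁻¹.
P = 0.00144 / 1.913×10⁻⁸ = 75270 N = 75.27 kN.
σ_{stainless steel} = P/A₂ = 75270/1075 = 70.02 MPa, tensile.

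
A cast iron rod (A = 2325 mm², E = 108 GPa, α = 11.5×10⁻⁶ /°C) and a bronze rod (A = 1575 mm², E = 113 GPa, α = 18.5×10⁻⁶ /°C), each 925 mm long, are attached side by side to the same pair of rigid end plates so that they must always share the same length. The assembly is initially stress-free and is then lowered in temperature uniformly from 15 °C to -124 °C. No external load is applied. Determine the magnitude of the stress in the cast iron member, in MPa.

Equilibrium of a rigid end plate with no external load gives equal and opposite internal forces ±P in the two members. Since α_{bronze} > α_{cast iron}, cooling drives the bronze into tension and the cast iron into compression.
Equating the net (thermal + elastic) strains gives |α₁ − α₂|·ΔT = P·[1/(A₁E₁) + 1/(A₂E₂)].
|α₁ − α₂|·ΔT = 7×10⁻⁶ × 139 = 0.000973.
1/(A₁E₁) + 1/(A₂E₂) = 1/(2325×108×10³) + 1/(1575×113×10³) = 9.601×10⁻⁹ N⁻¹.
P = 0.000973 / 9.601×10⁻⁹ = 101300 N = 101.3 kN.
σ_{cast iron} = P/A₁ = 101300/2325 = 43.59 MPa, compressive.

σ ≈ 43.6 MPa (compressive)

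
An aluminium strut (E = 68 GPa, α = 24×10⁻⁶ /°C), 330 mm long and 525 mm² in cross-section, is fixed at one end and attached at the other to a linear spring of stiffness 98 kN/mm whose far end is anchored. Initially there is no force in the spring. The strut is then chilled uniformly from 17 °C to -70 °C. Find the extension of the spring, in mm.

δ ≈ 0.362 mm

The unrestrained thermal change is αΔT L = 24×10⁻⁶ × 87 × 330 = 0.689 mm.
Let P be the tensile force in the spring. The strut extends elastically by PL/(AE) and the spring stretches by P/k; together these equal δ_free.
So P = δ_free / [L/(AE) + 1/k] = 0.689 / [ 330/(525×68×10³) + 1/(98×10³) ].
P = 0.689 / 1.945×10⁻⁵ = 35430 N.
Spring extension = P/k = 35430/(98×10³) = 0.3615 mm.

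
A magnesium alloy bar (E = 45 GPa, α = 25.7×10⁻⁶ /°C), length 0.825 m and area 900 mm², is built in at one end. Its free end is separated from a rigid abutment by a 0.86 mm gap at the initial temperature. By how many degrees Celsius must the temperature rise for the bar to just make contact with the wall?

ΔT ≈ 40.6 °C

Contact occurs when the free expansion equals the gap: αΔT L = 0.86 mm.
ΔT = 0.86 / (25.7×10⁻⁶ × 825) = 40.56 °C.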